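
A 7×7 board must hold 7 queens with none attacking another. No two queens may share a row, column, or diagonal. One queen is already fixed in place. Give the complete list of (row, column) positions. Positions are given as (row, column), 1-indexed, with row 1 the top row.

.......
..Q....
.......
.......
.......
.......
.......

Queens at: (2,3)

Row 1: attacked by (2,3)→{2,3,4}. Safe: 1, 5, 6, 7. Place at column 6.
Row 3: attacked by (1,6)→{4,6}; (2,3)→{2,3,4}. Safe: 1, 5, 7. Place at column 7.
Row 4: attacked by (1,6)→{3,6}; (2,3)→{1,3,5}; (3,7)→{6,7}. Safe: 2, 4. Place at column 4.
Row 5: attacked by (1,6)→{2,6}; (2,3)→{3,6}; (3,7)→{5,7}; (4,4)→{3,4,5}. Safe: 1. Place at column 1.
Row 6: attacked by (1,6)→{1,6}; (2,3)→{3,7}; (3,7)→{4,7}; (4,4)→{2,4,6}; (5,1)→{1,2}. Safe: 5. Place at column 5.
Row 7: attacked by (1,6)→{6}; (2,3)→{3}; (3,7)→{3,7}; (4,4)→{1,4,7}; (5,1)→{1,3}; (6,5)→{4,5,6}. Safe: 2. Place at column 2.
Columns [6, 3, 7, 4, 1, 5, 2], r−c [-5, -1, -4, 0, 4, 1, 5], r+c [7, 5, 10, 8, 6, 11, 9] are all distinct, so no two queens attack.

(1,6) (2,3) (3,7) (4,4) (5,1) (6,5) (7,2)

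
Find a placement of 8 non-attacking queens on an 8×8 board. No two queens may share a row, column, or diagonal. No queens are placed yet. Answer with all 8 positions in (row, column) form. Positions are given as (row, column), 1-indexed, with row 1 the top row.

Row 1: Safe: 1, 2, 3, 4, 5, 6, 7, 8. Place at column 5.
Row 2: attacked by (1,5)→{4,5,6}. Safe: 1, 2, 3, 7, 8. Place at column 2.
Row 3: attacked by (1,5)→{3,5,7}; (2,2)→{1,2,3}. Safe: 4, 6, 8. Place at column 6.
Row 4: attacked by (1,5)→{2,5,8}; (2,2)→{2,4}; (3,6)→{5,6,7}. Safe: 1, 3. Place at column 1.
Row 5: attacked by (1,5)→{1,5}; (2,2)→{2,5}; (3,6)→{4,6,8}; (4,1)→{1,2}. Safe: 3, 7. Place at column 7.
Row 6: attacked by (1,5)→{5}; (2,2)→{2,6}; (3,6)→{3,6}; (4,1)→{1,3}; (5,7)→{6,7,8}. Safe: 4. Place at column 4.
Row 7: attacked by (1,5)→{5}; (2,2)→{2,7}; (3,6)→{2,6}; (4,1)→{1,4}; (5,7)→{5,7}; (6,4)→{3,4,5}. Safe: 8. Place at column 8.
Row 8: attacked by (1,5)→{5}; (2,2)→{2,8}; (3,6)→{1,6}; (4,1)→{1,5}; (5,7)→{4,7}; (6,4)→{2,4,6}; (7,8)→{7,8}. Safe: 3. Place at column 3.
Columns [5, 2, 6, 1, 7, 4, 8, 3], r−c [-4, 0, -3, 3, -2, 2, -1, 5], r+c [6, 4, 9, 5, 12, 10, 15, 11] are all distinct, so no two queens attack.

(1,5) (2,2) (3,6) (4,1) (5,7) (6,4) (7,8) (8,3)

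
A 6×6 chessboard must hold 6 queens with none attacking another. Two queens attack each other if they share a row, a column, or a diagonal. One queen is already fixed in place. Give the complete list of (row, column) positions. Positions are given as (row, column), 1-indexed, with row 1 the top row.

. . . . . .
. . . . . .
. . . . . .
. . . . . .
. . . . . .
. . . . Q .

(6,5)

Row 1: attacked by (6,5)→{5}. Safe: 1, 2, 3, 4, 6. Place at column 2.
Row 2: attacked by (1,2)→{1,2,3}; (6,5)→{1,5}. Safe: 4, 6. Place at column 4.
Row 3: attacked by (1,2)→{2,4}; (2,4)→{3,4,5}; (6,5)→{2,5}. Safe: 1, 6. Place at column 6.
Row 4: attacked by (1,2)→{2,5}; (2,4)→{2,4,6}; (3,6)→{5,6}; (6,5)→{3,5}. Safe: 1. Place at column 1.
Row 5: attacked by (1,2)→{2,6}; (2,4)→{1,4}; (3,6)→{4,6}; (4,1)→{1,2}; (6,5)→{4,5,6}. Safe: 3. Place at column 3.
Columns [2, 4, 6, 1, 3, 5], r−c [-1, -2, -3, 3, 2, 1], r+c [3, 6, 9, 5, 8, 11] are all distinct, so no two queens attack.

(1,2) (2,4) (3,6) (4,1) (5,3) (6,5)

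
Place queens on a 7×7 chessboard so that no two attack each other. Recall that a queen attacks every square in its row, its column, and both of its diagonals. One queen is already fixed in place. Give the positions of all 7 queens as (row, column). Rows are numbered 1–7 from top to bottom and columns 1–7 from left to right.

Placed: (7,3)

Row 1: attacked by (7,3)→{3}. Safe: 1, 2, 4, 5, 6, 7. Place at column 6.
Row 2: attacked by (1,6)→{5,6,7}; (7,3)→{3}. Safe: 1, 2, 4. Place at column 2.
Row 3: attacked by (1,6)→{4,6}; (2,2)→{1,2,3}; (7,3)→{3,7}. Safe: 5. Place at column 5.
Row 4: attacked by (1,6)→{3,6}; (2,2)→{2,4}; (3,5)→{4,5,6}; (7,3)→{3,6}. Safe: 1, 7. Place at column 1.
Row 5: attacked by (1,6)→{2,6}; (2,2)→{2,5}; (3,5)→{3,5,7}; (4,1)→{1,2}; (7,3)→{1,3,5}. Safe: 4. Place at column 4.
Row 6: attacked by (1,6)→{1,6}; (2,2)→{2,6}; (3,5)→{2,5}; (4,1)→{1,3}; (5,4)→{3,4,5}; (7,3)→{2,3,4}. Safe: 7. Place at column 7.
Columns [6, 2, 5, 1, 4, 7, 3], r−c [-5, 0, -2, 3, 1, -1, 4], r+c [7, 4, 8, 5, 9, 13, 10] are all distinct, so no two queens attack.

(1,6) (2,2) (3,5) (4,1) (5,4) (6,7) (7,3)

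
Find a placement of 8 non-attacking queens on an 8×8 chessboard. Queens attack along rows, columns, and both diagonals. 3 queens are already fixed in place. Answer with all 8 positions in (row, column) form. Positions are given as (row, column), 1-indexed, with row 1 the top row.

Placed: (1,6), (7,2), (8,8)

(1,6) (2,4) (3,7) (4,1) (5,3) (6,5) (7,2) (8,8)

Row 2: attacked by (1,6)→{5,6,7}; (7,2)→{2,7}; (8,8)→{2,8}. Safe: 1, 3, 4. Place at column 4.
Row 3: attacked by (1,6)→{4,6,8}; (2,4)→{3,4,5}; (7,2)→{2,6}; (8,8)→{3,8}. Safe: 1, 7. Place at column 7.
Row 4: attacked by (1,6)→{3,6}; (2,4)→{2,4,6}; (3,7)→{6,7,8}; (7,2)→{2,5}; (8,8)→{4,8}. Safe: 1. Place at column 1.
Row 5: attacked by (1,6)→{2,6}; (2,4)→{1,4,7}; (3,7)→{5,7}; (4,1)→{1,2}; (7,2)→{2,4}; (8,8)→{5,8}. Safe: 3. Place at column 3.
Row 6: attacked by (1,6)→{1,6}; (2,4)→{4,8}; (3,7)→{4,7}; (4,1)→{1,3}; (5,3)→{2,3,4}; (7,2)→{1,2,3}; (8,8)→{6,8}. Safe: 5. Place at column 5.
Columns [6, 4, 7, 1, 3, 5, 2, 8], r−c [-5, -2, -4, 3, 2, 1, 5, 0], r+c [7, 6, 10, 5, 8, 11, 9, 16] are all distinct, so no two queens attack.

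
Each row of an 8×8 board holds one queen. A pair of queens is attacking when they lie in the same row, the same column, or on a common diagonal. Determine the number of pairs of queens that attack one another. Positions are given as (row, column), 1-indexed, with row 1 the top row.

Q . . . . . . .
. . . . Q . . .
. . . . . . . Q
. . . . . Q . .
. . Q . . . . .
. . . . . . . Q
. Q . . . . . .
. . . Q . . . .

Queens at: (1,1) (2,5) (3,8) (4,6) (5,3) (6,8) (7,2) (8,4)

2

Same column: (3,8)–(6,8) (column 8).
Same diagonal: (4,6)–(6,8) (|4−6| = |6−8| = 2).
Total attacking pairs: 2.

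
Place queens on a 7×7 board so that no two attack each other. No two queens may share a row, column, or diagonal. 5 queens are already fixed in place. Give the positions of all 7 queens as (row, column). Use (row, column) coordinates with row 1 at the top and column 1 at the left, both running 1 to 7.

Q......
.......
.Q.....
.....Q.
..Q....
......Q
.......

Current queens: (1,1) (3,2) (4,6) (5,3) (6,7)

(1,1) (2,5) (3,2) (4,6) (5,3) (6,7) (7,4)

Row 2: attacked by (1,1)→{1,2}; (3,2)→{1,2,3}; (4,6)→{4,6}; (5,3)→{3,6}; (6,7)→{3,7}. Safe: 5. Place at column 5.
Row 7: attacked by (1,1)→{1,7}; (2,5)→{5}; (3,2)→{2,6}; (4,6)→{3,6}; (5,3)→{1,3,5}; (6,7)→{6,7}. Safe: 4. Place at column 4.
Columns [1, 5, 2, 6, 3, 7, 4], r−c [0, -3, 1, -2, 2, -1, 3], r+c [2, 7, 5, 10, 8, 13, 11] are all distinct, so no two queens attack.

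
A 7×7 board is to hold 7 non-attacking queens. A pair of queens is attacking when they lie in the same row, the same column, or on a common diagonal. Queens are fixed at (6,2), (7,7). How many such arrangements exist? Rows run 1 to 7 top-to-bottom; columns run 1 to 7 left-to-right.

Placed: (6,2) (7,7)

1

Branch on row 1: col 3 → 0; col 4 → 0; col 5 → 1; col 6 → 0.
Sum: 0 + 0 + 1 + 0 = 1.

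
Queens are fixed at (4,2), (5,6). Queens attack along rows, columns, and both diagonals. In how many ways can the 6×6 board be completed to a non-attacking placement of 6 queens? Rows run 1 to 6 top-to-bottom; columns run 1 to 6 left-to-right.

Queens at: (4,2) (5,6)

1

Branch on row 1: col 1 → 0; col 3 → 0; col 4 → 1.
Sum: 0 + 0 + 1 = 1.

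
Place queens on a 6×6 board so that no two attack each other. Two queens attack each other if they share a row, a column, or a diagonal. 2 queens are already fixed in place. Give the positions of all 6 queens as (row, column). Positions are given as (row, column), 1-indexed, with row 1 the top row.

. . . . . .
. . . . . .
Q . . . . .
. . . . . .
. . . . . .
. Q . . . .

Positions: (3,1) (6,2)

Row 1: attacked by (3,1)→{1,3}; (6,2)→{2}. Safe: 4, 5, 6. Place at column 5.
Row 2: attacked by (1,5)→{4,5,6}; (3,1)→{1,2}; (6,2)→{2,6}. Safe: 3. Place at column 3.
Row 4: attacked by (1,5)→{2,5}; (2,3)→{1,3,5}; (3,1)→{1,2}; (6,2)→{2,4}. Safe: 6. Place at column 6.
Row 5: attacked by (1,5)→{1,5}; (2,3)→{3,6}; (3,1)→{1,3}; (4,6)→{5,6}; (6,2)→{1,2,3}. Safe: 4. Place at column 4.
Columns [5, 3, 1, 6, 4, 2], r−c [-4, -1, 2, -2, 1, 4], r+c [6, 5, 4, 10, 9, 8] are all distinct, so no two queens attack.

(1,5) (2,3) (3,1) (4,6) (5,4) (6,2)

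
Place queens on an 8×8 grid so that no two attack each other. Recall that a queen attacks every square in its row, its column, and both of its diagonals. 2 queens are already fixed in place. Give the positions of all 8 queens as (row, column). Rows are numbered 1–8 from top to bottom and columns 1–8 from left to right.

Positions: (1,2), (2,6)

(1,2) (2,6) (3,1) (4,7) (5,4) (6,8) (7,3) (8,5)

Row 3: attacked by (1,2)→{2,4}; (2,6)→{5,6,7}. Safe: 1, 3, 8. Place at column 1.
Row 4: attacked by (1,2)→{2,5}; (2,6)→{4,6,8}; (3,1)→{1,2}. Safe: 3, 7. Place at column 7.
Row 5: attacked by (1,2)→{2,6}; (2,6)→{3,6}; (3,1)→{1,3}; (4,7)→{6,7,8}. Safe: 4, 5. Place at column 4.
Row 6: attacked by (1,2)→{2,7}; (2,6)→{2,6}; (3,1)→{1,4}; (4,7)→{5,7}; (5,4)→{3,4,5}. Safe: 8. Place at column 8.
Row 7: attacked by (1,2)→{2,8}; (2,6)→{1,6}; (3,1)→{1,5}; (4,7)→{4,7}; (5,4)→{2,4,6}; (6,8)→{7,8}. Safe: 3. Place at column 3.
Row 8: attacked by (1,2)→{2}; (2,6)→{6}; (3,1)→{1,6}; (4,7)→{3,7}; (5,4)→{1,4,7}; (6,8)→{6,8}; (7,3)→{2,3,4}. Safe: 5. Place at column 5.
Columns [2, 6, 1, 7, 4, 8, 3, 5], r−c [-1, -4, 2, -3, 1, -2, 4, 3], r+c [3, 8, 4, 11, 9, 14, 10, 13] are all distinct, so no two queens attack.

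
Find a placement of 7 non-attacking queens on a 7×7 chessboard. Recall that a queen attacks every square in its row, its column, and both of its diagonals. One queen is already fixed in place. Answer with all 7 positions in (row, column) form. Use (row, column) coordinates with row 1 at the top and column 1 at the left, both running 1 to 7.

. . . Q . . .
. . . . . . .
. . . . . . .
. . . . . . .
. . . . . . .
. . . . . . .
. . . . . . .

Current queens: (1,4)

(1,4) (2,6) (3,1) (4,3) (5,5) (6,7) (7,2)

Row 2: attacked by (1,4)→{3,4,5}. Safe: 1, 2, 6, 7. Place at column 6.
Row 3: attacked by (1,4)→{2,4,6}; (2,6)→{5,6,7}. Safe: 1, 3. Place at column 1.
Row 4: attacked by (1,4)→{1,4,7}; (2,6)→{4,6}; (3,1)→{1,2}. Safe: 3, 5. Place at column 3.
Row 5: attacked by (1,4)→{4}; (2,6)→{3,6}; (3,1)→{1,3}; (4,3)→{2,3,4}. Safe: 5, 7. Place at column 5.
Row 6: attacked by (1,4)→{4}; (2,6)→{2,6}; (3,1)→{1,4}; (4,3)→{1,3,5}; (5,5)→{4,5,6}. Safe: 7. Place at column 7.
Row 7: attacked by (1,4)→{4}; (2,6)→{1,6}; (3,1)→{1,5}; (4,3)→{3,6}; (5,5)→{3,5,7}; (6,7)→{6,7}. Safe: 2. Place at column 2.
Columns [4, 6, 1, 3, 5, 7, 2], r−c [-3, -4, 2, 1, 0, -1, 5], r+c [5, 8, 4, 7, 10, 13, 9] are all distinct, so no two queens attack.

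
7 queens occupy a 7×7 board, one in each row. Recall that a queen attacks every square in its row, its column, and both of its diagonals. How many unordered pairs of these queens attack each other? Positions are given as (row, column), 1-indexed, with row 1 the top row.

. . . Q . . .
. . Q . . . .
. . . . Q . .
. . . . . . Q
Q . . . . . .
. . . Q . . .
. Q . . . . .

3

Same column: (1,4)–(6,4) (column 4).
Same diagonal: (1,4)–(2,3) (|1−2| = |4−3| = 1); (1,4)–(4,7) (|1−4| = |4−7| = 3).
Total attacking pairs: 3.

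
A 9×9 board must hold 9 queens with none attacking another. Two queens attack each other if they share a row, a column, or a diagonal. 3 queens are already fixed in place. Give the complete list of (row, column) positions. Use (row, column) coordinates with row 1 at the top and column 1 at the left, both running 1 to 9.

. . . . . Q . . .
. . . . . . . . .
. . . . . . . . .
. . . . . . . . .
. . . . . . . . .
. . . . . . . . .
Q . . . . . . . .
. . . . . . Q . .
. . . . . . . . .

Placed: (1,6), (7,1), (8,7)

(1,6) (2,3) (3,9) (4,2) (5,5) (6,8) (7,1) (8,7) (9,4)

Row 2: attacked by (1,6)→{5,6,7}; (7,1)→{1,6}; (8,7)→{1,7}. Safe: 2, 3, 4, 8, 9. Place at column 3.
Row 3: attacked by (1,6)→{4,6,8}; (2,3)→{2,3,4}; (7,1)→{1,5}; (8,7)→{2,7}. Safe: 9. Place at column 9.
Row 4: attacked by (1,6)→{3,6,9}; (2,3)→{1,3,5}; (3,9)→{8,9}; (7,1)→{1,4}; (8,7)→{3,7}. Safe: 2. Place at column 2.
Row 5: attacked by (1,6)→{2,6}; (2,3)→{3,6}; (3,9)→{7,9}; (4,2)→{1,2,3}; (7,1)→{1,3}; (8,7)→{4,7}. Safe: 5, 8. Place at column 5.
Row 6: attacked by (1,6)→{1,6}; (2,3)→{3,7}; (3,9)→{6,9}; (4,2)→{2,4}; (5,5)→{4,5,6}; (7,1)→{1,2}; (8,7)→{5,7,9}. Safe: 8. Place at column 8.
Row 9: attacked by (1,6)→{6}; (2,3)→{3}; (3,9)→{3,9}; (4,2)→{2,7}; (5,5)→{1,5,9}; (6,8)→{5,8}; (7,1)→{1,3}; (8,7)→{6,7,8}. Safe: 4. Place at column 4.
Columns [6, 3, 9, 2, 5, 8, 1, 7, 4], r−c [-5, -1, -6, 2, 0, -2, 6, 1, 5], r+c [7, 5, 12, 6, 10, 14, 8, 15, 13] are all distinct, so no two queens attack.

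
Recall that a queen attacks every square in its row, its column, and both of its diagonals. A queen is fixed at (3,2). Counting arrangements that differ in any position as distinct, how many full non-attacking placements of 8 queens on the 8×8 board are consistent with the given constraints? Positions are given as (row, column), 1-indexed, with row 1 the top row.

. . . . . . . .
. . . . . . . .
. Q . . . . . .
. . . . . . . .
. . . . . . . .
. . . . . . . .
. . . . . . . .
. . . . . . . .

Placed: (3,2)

Branch on row 1: col 1 → 0; col 3 → 7; col 5 → 3; col 6 → 2; col 7 → 2; col 8 → 0.
Sum: 0 + 7 + 3 + 2 + 2 + 0 = 14.

14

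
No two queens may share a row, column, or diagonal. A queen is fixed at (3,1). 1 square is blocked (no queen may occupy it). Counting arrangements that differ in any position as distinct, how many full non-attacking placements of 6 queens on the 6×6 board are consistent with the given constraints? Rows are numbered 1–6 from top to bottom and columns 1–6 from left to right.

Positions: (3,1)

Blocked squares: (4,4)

1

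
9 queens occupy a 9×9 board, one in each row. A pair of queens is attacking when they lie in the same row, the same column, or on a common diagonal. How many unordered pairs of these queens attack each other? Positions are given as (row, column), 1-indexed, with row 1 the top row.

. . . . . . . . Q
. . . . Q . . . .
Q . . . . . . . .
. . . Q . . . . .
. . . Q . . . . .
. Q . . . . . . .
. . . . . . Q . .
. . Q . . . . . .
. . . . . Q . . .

3

Same column: (4,4)–(5,4) (column 4).
Same diagonal: (4,4)–(6,2) (|4−6| = |4−2| = 2); (4,4)–(7,7) (|4−7| = |4−7| = 3).
Total attacking pairs: 3.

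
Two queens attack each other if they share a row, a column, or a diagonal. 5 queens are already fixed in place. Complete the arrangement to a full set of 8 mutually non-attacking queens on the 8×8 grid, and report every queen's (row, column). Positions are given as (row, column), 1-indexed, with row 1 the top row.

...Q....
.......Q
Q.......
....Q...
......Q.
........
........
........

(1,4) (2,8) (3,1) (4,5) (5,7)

(1,4) (2,8) (3,1) (4,5) (5,7) (6,2) (7,6) (8,3)

Row 6: attacked by (1,4)→{4}; (2,8)→{4,8}; (3,1)→{1,4}; (4,5)→{3,5,7}; (5,7)→{6,7,8}. Safe: 2. Place at column 2.
Row 7: attacked by (1,4)→{4}; (2,8)→{3,8}; (3,1)→{1,5}; (4,5)→{2,5,8}; (5,7)→{5,7}; (6,2)→{1,2,3}. Safe: 6. Place at column 6.
Row 8: attacked by (1,4)→{4}; (2,8)→{2,8}; (3,1)→{1,6}; (4,5)→{1,5}; (5,7)→{4,7}; (6,2)→{2,4}; (7,6)→{5,6,7}. Safe: 3. Place at column 3.
Columns [4, 8, 1, 5, 7, 2, 6, 3], r−c [-3, -6, 2, -1, -2, 4, 1, 5], r+c [5, 10, 4, 9, 12, 8, 13, 11] are all distinct, so no two queens attack.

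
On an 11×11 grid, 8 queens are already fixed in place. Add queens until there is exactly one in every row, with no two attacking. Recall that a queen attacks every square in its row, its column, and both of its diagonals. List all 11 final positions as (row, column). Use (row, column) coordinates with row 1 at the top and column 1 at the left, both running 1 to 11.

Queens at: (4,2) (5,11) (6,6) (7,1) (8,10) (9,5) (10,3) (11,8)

(1,4) (2,9) (3,7) (4,2) (5,11) (6,6) (7,1) (8,10) (9,5) (10,3) (11,8)

Row 1: attacked by (4,2)→{2,5}; (5,11)→{7,11}; (6,6)→{1,6,11}; (7,1)→{1,7}; (8,10)→{3,10}; (9,5)→{5}; (10,3)→{3}; (11,8)→{8}. Safe: 4, 9. Place at column 4.
Row 2: attacked by (1,4)→{3,4,5}; (4,2)→{2,4}; (5,11)→{8,11}; (6,6)→{2,6,10}; (7,1)→{1,6}; (8,10)→{4,10}; (9,5)→{5}; (10,3)→{3,11}; (11,8)→{8}. Safe: 7, 9. Place at column 9.
Row 3: attacked by (1,4)→{2,4,6}; (2,9)→{8,9,10}; (4,2)→{1,2,3}; (5,11)→{9,11}; (6,6)→{3,6,9}; (7,1)→{1,5}; (8,10)→{5,10}; (9,5)→{5,11}; (10,3)→{3,10}; (11,8)→{8}. Safe: 7. Place at column 7.
Columns [4, 9, 7, 2, 11, 6, 1, 10, 5, 3, 8], r−c [-3, -7, -4, 2, -6, 0, 6, -2, 4, 7, 3], r+c [5, 11, 10, 6, 16, 12, 8, 18, 14, 13, 19] are all distinct, so no two queens attack.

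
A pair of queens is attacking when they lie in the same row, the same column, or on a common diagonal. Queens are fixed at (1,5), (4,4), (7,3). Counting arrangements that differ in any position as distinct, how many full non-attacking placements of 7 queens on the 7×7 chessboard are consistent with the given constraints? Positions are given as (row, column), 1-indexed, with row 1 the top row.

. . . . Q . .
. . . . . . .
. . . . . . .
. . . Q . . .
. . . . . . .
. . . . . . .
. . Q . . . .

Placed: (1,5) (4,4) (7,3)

2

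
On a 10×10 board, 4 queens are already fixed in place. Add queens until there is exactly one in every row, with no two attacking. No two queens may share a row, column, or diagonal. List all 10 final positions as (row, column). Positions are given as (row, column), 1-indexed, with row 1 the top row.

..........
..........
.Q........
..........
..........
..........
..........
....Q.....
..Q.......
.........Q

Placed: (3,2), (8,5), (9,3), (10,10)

(1,8) (2,6) (3,2) (4,7) (5,1) (6,4) (7,9) (8,5) (9,3) (10,10)

Row 1: attacked by (3,2)→{2,4}; (8,5)→{5}; (9,3)→{3}; (10,10)→{1,10}. Safe: 6, 7, 8, 9. Place at column 8.
Row 2: attacked by (1,8)→{7,8,9}; (3,2)→{1,2,3}; (8,5)→{5}; (9,3)→{3,10}; (10,10)→{2,10}. Safe: 4, 6. Place at column 6.
Row 4: attacked by (1,8)→{5,8}; (2,6)→{4,6,8}; (3,2)→{1,2,3}; (8,5)→{1,5,9}; (9,3)→{3,8}; (10,10)→{4,10}. Safe: 7. Place at column 7.
Row 5: attacked by (1,8)→{4,8}; (2,6)→{3,6,9}; (3,2)→{2,4}; (4,7)→{6,7,8}; (8,5)→{2,5,8}; (9,3)→{3,7}; (10,10)→{5,10}. Safe: 1. Place at column 1.
Row 6: attacked by (1,8)→{3,8}; (2,6)→{2,6,10}; (3,2)→{2,5}; (4,7)→{5,7,9}; (5,1)→{1,2}; (8,5)→{3,5,7}; (9,3)→{3,6}; (10,10)→{6,10}. Safe: 4. Place at column 4.
Row 7: attacked by (1,8)→{2,8}; (2,6)→{1,6}; (3,2)→{2,6}; (4,7)→{4,7,10}; (5,1)→{1,3}; (6,4)→{3,4,5}; (8,5)→{4,5,6}; (9,3)→{1,3,5}; (10,10)→{7,10}. Safe: 9. Place at column 9.
Columns [8, 6, 2, 7, 1, 4, 9, 5, 3, 10], r−c [-7, -4, 1, -3, 4, 2, -2, 3, 6, 0], r+c [9, 8, 5, 11, 6, 10, 16, 13, 12, 20] are all distinct, so no two queens attack.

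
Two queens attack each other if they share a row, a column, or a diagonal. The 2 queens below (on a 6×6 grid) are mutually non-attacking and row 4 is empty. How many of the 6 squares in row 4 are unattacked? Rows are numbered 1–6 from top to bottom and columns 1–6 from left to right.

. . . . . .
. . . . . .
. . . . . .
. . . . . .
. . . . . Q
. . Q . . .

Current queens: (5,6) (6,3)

(5,6) attacks row 4 at column 6 and diagonals 5.
(6,3) attacks row 4 at column 3 and diagonals 1, 5.
Attacked columns: {1, 3, 5, 6}. Safe: {2, 4}.

2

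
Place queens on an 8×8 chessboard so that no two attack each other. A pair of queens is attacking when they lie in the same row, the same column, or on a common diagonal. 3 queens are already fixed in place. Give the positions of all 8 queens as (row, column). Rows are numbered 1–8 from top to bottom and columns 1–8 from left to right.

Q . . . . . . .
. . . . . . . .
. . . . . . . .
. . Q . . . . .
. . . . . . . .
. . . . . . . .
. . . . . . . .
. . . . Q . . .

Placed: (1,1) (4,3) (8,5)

Row 2: attacked by (1,1)→{1,2}; (4,3)→{1,3,5}; (8,5)→{5}. Safe: 4, 6, 7, 8. Place at column 6.
Row 3: attacked by (1,1)→{1,3}; (2,6)→{5,6,7}; (4,3)→{2,3,4}; (8,5)→{5}. Safe: 8. Place at column 8.
Row 5: attacked by (1,1)→{1,5}; (2,6)→{3,6}; (3,8)→{6,8}; (4,3)→{2,3,4}; (8,5)→{2,5,8}. Safe: 7. Place at column 7.
Row 6: attacked by (1,1)→{1,6}; (2,6)→{2,6}; (3,8)→{5,8}; (4,3)→{1,3,5}; (5,7)→{6,7,8}; (8,5)→{3,5,7}. Safe: 4. Place at column 4.
Row 7: attacked by (1,1)→{1,7}; (2,6)→{1,6}; (3,8)→{4,8}; (4,3)→{3,6}; (5,7)→{5,7}; (6,4)→{3,4,5}; (8,5)→{4,5,6}. Safe: 2. Place at column 2.
Columns [1, 6, 8, 3, 7, 4, 2, 5], r−c [0, -4, -5, 1, -2, 2, 5, 3], r+c [2, 8, 11, 7, 12, 10, 9, 13] are all distinct, so no two queens attack.

(1,1) (2,6) (3,8) (4,3) (5,7) (6,4) (7,2) (8,5)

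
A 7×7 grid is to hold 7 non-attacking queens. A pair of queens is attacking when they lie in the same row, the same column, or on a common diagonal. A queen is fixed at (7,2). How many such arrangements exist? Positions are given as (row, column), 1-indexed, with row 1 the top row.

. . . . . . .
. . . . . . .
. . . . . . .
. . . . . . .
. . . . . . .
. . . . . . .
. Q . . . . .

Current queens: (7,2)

Branch on row 1: col 1 → 0; col 3 → 0; col 4 → 1; col 5 → 1; col 6 → 4; col 7 → 1.
Sum: 0 + 0 + 1 + 1 + 4 + 1 = 7.

7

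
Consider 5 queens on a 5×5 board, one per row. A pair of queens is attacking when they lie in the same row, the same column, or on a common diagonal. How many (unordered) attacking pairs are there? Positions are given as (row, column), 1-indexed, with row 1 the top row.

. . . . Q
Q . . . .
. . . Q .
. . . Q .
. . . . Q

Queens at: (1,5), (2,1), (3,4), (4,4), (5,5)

3

Same column: (1,5)–(5,5) (column 5); (3,4)–(4,4) (column 4).
Same diagonal: (4,4)–(5,5) (|4−5| = |4−5| = 1).
Total attacking pairs: 3.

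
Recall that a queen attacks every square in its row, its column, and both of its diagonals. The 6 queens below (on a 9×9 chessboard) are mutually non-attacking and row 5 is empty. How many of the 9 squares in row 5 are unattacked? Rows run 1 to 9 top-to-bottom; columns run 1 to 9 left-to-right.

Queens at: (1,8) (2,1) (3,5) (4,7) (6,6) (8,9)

(1,8) attacks row 5 at column 8 and diagonals 4.
(2,1) attacks row 5 at column 1 and diagonals 4.
(3,5) attacks row 5 at column 5 and diagonals 3, 7.
(4,7) attacks row 5 at column 7 and diagonals 6, 8.
(6,6) attacks row 5 at column 6 and diagonals 5, 7.
(8,9) attacks row 5 at column 9 and diagonals 6.
Attacked columns: {1, 3, 4, 5, 6, 7, 8, 9}. Safe: {2}.

1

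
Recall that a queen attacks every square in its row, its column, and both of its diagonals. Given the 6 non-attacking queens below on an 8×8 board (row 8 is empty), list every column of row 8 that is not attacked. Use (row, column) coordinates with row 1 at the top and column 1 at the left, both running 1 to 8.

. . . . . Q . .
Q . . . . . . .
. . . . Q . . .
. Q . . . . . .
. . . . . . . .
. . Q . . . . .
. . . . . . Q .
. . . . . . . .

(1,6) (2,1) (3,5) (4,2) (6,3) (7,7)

columns 4

(1,6) attacks row 8 at column 6.
(2,1) attacks row 8 at column 1 and diagonals 7.
(3,5) attacks row 8 at column 5.
(4,2) attacks row 8 at column 2 and diagonals 6.
(6,3) attacks row 8 at column 3 and diagonals 1, 5.
(7,7) attacks row 8 at column 7 and diagonals 6, 8.
Attacked columns: {1, 2, 3, 5, 6, 7, 8}. Safe: {4}.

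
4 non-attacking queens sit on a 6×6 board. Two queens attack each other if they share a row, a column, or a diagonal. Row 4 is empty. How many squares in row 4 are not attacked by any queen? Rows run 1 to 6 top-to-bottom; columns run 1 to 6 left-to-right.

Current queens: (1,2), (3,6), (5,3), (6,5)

1

(1,2) attacks row 4 at column 2 and diagonals 5.
(3,6) attacks row 4 at column 6 and diagonals 5.
(5,3) attacks row 4 at column 3 and diagonals 2, 4.
(6,5) attacks row 4 at column 5 and diagonals 3.
Attacked columns: {2, 3, 4, 5, 6}. Safe: {1}.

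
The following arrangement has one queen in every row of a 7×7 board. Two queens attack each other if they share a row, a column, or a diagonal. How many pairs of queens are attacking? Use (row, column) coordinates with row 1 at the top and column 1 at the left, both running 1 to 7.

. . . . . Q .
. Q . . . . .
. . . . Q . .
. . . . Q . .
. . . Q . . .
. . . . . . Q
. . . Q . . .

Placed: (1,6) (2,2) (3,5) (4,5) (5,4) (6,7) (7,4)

4

Same column: (3,5)–(4,5) (column 5); (5,4)–(7,4) (column 4).
Same diagonal: (4,5)–(5,4) (|4−5| = |5−4| = 1); (4,5)–(6,7) (|4−6| = |5−7| = 2).
Total attacking pairs: 4.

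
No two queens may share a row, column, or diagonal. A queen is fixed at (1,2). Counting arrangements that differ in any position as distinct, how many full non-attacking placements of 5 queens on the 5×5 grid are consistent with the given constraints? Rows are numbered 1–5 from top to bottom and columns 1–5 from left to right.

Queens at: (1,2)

Branch on row 2: col 4 → 1; col 5 → 1.
Sum: 1 + 1 = 2.

2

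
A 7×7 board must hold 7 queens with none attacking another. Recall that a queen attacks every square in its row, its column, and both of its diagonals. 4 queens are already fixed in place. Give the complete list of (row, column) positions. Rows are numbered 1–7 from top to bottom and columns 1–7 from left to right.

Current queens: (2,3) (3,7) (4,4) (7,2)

(1,6) (2,3) (3,7) (4,4) (5,1) (6,5) (7,2)

Row 1: attacked by (2,3)→{2,3,4}; (3,7)→{5,7}; (4,4)→{1,4,7}; (7,2)→{2}. Safe: 6. Place at column 6.
Row 5: attacked by (1,6)→{2,6}; (2,3)→{3,6}; (3,7)→{5,7}; (4,4)→{3,4,5}; (7,2)→{2,4}. Safe: 1. Place at column 1.
Row 6: attacked by (1,6)→{1,6}; (2,3)→{3,7}; (3,7)→{4,7}; (4,4)→{2,4,6}; (5,1)→{1,2}; (7,2)→{1,2,3}. Safe: 5. Place at column 5.
Columns [6, 3, 7, 4, 1, 5, 2], r−c [-5, -1, -4, 0, 4, 1, 5], r+c [7, 5, 10, 8, 6, 11, 9] are all distinct, so no two queens attack.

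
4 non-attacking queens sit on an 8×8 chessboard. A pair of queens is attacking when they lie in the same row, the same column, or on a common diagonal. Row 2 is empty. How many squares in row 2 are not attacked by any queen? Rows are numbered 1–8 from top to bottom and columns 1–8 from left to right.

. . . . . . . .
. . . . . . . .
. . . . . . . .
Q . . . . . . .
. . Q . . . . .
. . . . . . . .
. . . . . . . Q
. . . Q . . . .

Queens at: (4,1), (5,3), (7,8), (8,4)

3

(4,1) attacks row 2 at column 1 and diagonals 3.
(5,3) attacks row 2 at column 3 and diagonals 6.
(7,8) attacks row 2 at column 8 and diagonals 3.
(8,4) attacks row 2 at column 4.
Attacked columns: {1, 3, 4, 6, 8}. Safe: {2, 5, 7}.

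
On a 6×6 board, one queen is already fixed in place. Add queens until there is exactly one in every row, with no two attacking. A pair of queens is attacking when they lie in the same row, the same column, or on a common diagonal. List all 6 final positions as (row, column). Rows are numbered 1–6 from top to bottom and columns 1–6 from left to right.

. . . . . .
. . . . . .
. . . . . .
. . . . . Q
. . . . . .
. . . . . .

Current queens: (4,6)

Row 1: attacked by (4,6)→{3,6}. Safe: 1, 2, 4, 5. Place at column 5.
Row 2: attacked by (1,5)→{4,5,6}; (4,6)→{4,6}. Safe: 1, 2, 3. Place at column 3.
Row 3: attacked by (1,5)→{3,5}; (2,3)→{2,3,4}; (4,6)→{5,6}. Safe: 1. Place at column 1.
Row 5: attacked by (1,5)→{1,5}; (2,3)→{3,6}; (3,1)→{1,3}; (4,6)→{5,6}. Safe: 2, 4. Place at column 4.
Row 6: attacked by (1,5)→{5}; (2,3)→{3}; (3,1)→{1,4}; (4,6)→{4,6}; (5,4)→{3,4,5}. Safe: 2. Place at column 2.
Columns [5, 3, 1, 6, 4, 2], r−c [-4, -1, 2, -2, 1, 4], r+c [6, 5, 4, 10, 9, 8] are all distinct, so no two queens attack.

(1,5) (2,3) (3,1) (4,6) (5,4) (6,2)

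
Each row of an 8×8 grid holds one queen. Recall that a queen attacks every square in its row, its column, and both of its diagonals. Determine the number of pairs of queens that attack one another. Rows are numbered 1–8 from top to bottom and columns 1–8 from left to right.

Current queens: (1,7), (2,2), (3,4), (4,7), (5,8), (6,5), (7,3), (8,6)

3

Same column: (1,7)–(4,7) (column 7).
Same diagonal: (4,7)–(5,8) (|4−5| = |7−8| = 1); (4,7)–(6,5) (|4−6| = |7−5| = 2).
Total attacking pairs: 3.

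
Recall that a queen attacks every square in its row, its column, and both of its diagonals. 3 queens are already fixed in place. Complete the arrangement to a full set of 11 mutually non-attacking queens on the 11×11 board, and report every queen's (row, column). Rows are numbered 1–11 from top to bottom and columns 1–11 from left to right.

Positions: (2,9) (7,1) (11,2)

(1,3) (2,9) (3,6) (4,8) (5,11) (6,4) (7,1) (8,7) (9,5) (10,10) (11,2)

Row 1: attacked by (2,9)→{8,9,10}; (7,1)→{1,7}; (11,2)→{2}. Safe: 3, 4, 5, 6, 11. Place at column 3.
Row 3: attacked by (1,3)→{1,3,5}; (2,9)→{8,9,10}; (7,1)→{1,5}; (11,2)→{2,10}. Safe: 4, 6, 7, 11. Place at column 6.
Row 4: attacked by (1,3)→{3,6}; (2,9)→{7,9,11}; (3,6)→{5,6,7}; (7,1)→{1,4}; (11,2)→{2,9}. Safe: 8, 10. Place at column 8.
Row 5: attacked by (1,3)→{3,7}; (2,9)→{6,9}; (3,6)→{4,6,8}; (4,8)→{7,8,9}; (7,1)→{1,3}; (11,2)→{2,8}. Safe: 5, 10, 11. Place at column 11.
Row 6: attacked by (1,3)→{3,8}; (2,9)→{5,9}; (3,6)→{3,6,9}; (4,8)→{6,8,10}; (5,11)→{10,11}; (7,1)→{1,2}; (11,2)→{2,7}. Safe: 4. Place at column 4.
Row 8: attacked by (1,3)→{3,10}; (2,9)→{3,9}; (3,6)→{1,6,11}; (4,8)→{4,8}; (5,11)→{8,11}; (6,4)→{2,4,6}; (7,1)→{1,2}; (11,2)→{2,5}. Safe: 7. Place at column 7.
Row 9: attacked by (1,3)→{3,11}; (2,9)→{2,9}; (3,6)→{6}; (4,8)→{3,8}; (5,11)→{7,11}; (6,4)→{1,4,7}; (7,1)→{1,3}; (8,7)→{6,7,8}; (11,2)→{2,4}. Safe: 5, 10. Place at column 5.
Row 10: attacked by (1,3)→{3}; (2,9)→{1,9}; (3,6)→{6}; (4,8)→{2,8}; (5,11)→{6,11}; (6,4)→{4,8}; (7,1)→{1,4}; (8,7)→{5,7,9}; (9,5)→{4,5,6}; (11,2)→{1,2,3}. Safe: 10. Place at column 10.
Columns [3, 9, 6, 8, 11, 4, 1, 7, 5, 10, 2], r−c [-2, -7, -3, -4, -6, 2, 6, 1, 4, 0, 9], r+c [4, 11, 9, 12, 16, 10, 8, 15, 14, 20, 13] are all distinct, so no two queens attack.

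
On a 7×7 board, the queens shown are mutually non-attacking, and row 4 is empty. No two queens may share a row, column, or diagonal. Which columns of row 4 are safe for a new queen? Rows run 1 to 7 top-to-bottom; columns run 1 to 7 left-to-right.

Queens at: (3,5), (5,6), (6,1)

columns 2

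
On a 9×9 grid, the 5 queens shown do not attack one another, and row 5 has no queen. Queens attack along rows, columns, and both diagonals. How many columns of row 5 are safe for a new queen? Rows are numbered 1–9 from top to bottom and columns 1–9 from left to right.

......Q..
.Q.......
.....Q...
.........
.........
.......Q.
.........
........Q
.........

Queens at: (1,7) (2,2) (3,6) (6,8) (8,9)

(1,7) attacks row 5 at column 7 and diagonals 3.
(2,2) attacks row 5 at column 2 and diagonals 5.
(3,6) attacks row 5 at column 6 and diagonals 4, 8.
(6,8) attacks row 5 at column 8 and diagonals 7, 9.
(8,9) attacks row 5 at column 9 and diagonals 6.
Attacked columns: {2, 3, 4, 5, 6, 7, 8, 9}. Safe: {1}.

1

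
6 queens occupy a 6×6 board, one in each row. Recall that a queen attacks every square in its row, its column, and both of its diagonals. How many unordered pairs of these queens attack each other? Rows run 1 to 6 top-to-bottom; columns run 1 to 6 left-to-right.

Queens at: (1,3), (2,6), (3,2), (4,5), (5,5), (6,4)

2

Same column: (4,5)–(5,5) (column 5).
Same diagonal: (5,5)–(6,4) (|5−6| = |5−4| = 1).
Total attacking pairs: 2.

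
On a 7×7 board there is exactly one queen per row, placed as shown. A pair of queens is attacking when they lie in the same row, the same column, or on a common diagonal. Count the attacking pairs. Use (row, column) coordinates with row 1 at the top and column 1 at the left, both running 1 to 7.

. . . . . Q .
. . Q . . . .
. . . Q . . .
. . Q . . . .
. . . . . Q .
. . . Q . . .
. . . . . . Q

Same column: (1,6)–(5,6) (column 6); (2,3)–(4,3) (column 3); (3,4)–(6,4) (column 4).
Same diagonal: (1,6)–(3,4) (|1−3| = |6−4| = 2); (1,6)–(4,3) (|1−4| = |6−3| = 3); (2,3)–(3,4) (|2−3| = |3−4| = 1); (2,3)–(5,6) (|2−5| = |3−6| = 3); (3,4)–(4,3) (|3−4| = |4−3| = 1); (3,4)–(5,6) (|3−5| = |4−6| = 2).
Total attacking pairs: 9.

9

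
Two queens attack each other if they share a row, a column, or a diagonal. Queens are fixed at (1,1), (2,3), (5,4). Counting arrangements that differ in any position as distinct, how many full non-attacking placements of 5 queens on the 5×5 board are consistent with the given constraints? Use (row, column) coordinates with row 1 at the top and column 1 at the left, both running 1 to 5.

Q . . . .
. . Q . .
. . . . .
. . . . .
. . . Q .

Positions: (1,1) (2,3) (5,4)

1

Branch on row 3: col 5 → 1.
Sum: 1 = 1.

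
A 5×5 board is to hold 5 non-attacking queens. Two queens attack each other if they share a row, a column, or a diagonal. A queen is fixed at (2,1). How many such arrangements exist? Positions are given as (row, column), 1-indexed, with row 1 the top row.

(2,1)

2

Branch on row 1: col 3 → 1; col 4 → 1; col 5 → 0.
Sum: 1 + 1 + 0 = 2.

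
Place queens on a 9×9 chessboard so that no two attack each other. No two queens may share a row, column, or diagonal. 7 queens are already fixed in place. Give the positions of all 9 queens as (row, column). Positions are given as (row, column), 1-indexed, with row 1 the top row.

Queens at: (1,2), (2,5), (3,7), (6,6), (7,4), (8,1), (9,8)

Row 4: attacked by (1,2)→{2,5}; (2,5)→{3,5,7}; (3,7)→{6,7,8}; (6,6)→{4,6,8}; (7,4)→{1,4,7}; (8,1)→{1,5}; (9,8)→{3,8}. Safe: 9. Place at column 9.
Row 5: attacked by (1,2)→{2,6}; (2,5)→{2,5,8}; (3,7)→{5,7,9}; (4,9)→{8,9}; (6,6)→{5,6,7}; (7,4)→{2,4,6}; (8,1)→{1,4}; (9,8)→{4,8}. Safe: 3. Place at column 3.
Columns [2, 5, 7, 9, 3, 6, 4, 1, 8], r−c [-1, -3, -4, -5, 2, 0, 3, 7, 1], r+c [3, 7, 10, 13, 8, 12, 11, 9, 17] are all distinct, so no two queens attack.

(1,2) (2,5) (3,7) (4,9) (5,3) (6,6) (7,4) (8,1) (9,8)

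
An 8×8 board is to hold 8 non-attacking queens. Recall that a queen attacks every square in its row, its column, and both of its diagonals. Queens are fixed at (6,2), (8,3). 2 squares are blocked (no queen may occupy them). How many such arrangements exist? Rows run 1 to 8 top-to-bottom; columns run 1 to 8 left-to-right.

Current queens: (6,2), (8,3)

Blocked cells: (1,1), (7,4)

6

Branch on row 1: col 4 → 2; col 5 → 2; col 6 → 2; col 8 → 0.
Sum: 2 + 2 + 2 + 0 = 6.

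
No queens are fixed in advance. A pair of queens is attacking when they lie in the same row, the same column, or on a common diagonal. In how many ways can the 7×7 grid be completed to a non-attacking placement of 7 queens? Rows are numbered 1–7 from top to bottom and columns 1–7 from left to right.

Branch on row 1: col 1 → 4; col 2 → 7; col 3 → 6; col 4 → 6; col 5 → 6; col 6 → 7; col 7 → 4.
Sum: 4 + 7 + 6 + 6 + 6 + 7 + 4 = 40.
(This is the classic 7-queens count.)

40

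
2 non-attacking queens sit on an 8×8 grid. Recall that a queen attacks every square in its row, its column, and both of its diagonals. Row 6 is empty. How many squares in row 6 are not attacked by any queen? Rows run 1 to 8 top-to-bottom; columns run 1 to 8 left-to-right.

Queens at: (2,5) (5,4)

(2,5) attacks row 6 at column 5 and diagonals 1.
(5,4) attacks row 6 at column 4 and diagonals 3, 5.
Attacked columns: {1, 3, 4, 5}. Safe: {2, 6, 7, 8}.

4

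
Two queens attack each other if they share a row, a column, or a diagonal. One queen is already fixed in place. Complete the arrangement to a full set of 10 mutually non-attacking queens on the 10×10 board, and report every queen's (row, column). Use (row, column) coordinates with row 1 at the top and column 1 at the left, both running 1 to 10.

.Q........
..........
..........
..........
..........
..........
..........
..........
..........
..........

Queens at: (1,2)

Row 2: attacked by (1,2)→{1,2,3}. Safe: 4, 5, 6, 7, 8, 9, 10. Place at column 6.
Row 3: attacked by (1,2)→{2,4}; (2,6)→{5,6,7}. Safe: 1, 3, 8, 9, 10. Place at column 3.
Row 4: attacked by (1,2)→{2,5}; (2,6)→{4,6,8}; (3,3)→{2,3,4}. Safe: 1, 7, 9, 10. Place at column 7.
Row 5: attacked by (1,2)→{2,6}; (2,6)→{3,6,9}; (3,3)→{1,3,5}; (4,7)→{6,7,8}. Safe: 4, 10. Place at column 10.
Row 6: attacked by (1,2)→{2,7}; (2,6)→{2,6,10}; (3,3)→{3,6}; (4,7)→{5,7,9}; (5,10)→{9,10}. Safe: 1, 4, 8. Place at column 1.
Row 7: attacked by (1,2)→{2,8}; (2,6)→{1,6}; (3,3)→{3,7}; (4,7)→{4,7,10}; (5,10)→{8,10}; (6,1)→{1,2}. Safe: 5, 9. Place at column 9.
Row 8: attacked by (1,2)→{2,9}; (2,6)→{6}; (3,3)→{3,8}; (4,7)→{3,7}; (5,10)→{7,10}; (6,1)→{1,3}; (7,9)→{8,9,10}. Safe: 4, 5. Place at column 5.
Row 9: attacked by (1,2)→{2,10}; (2,6)→{6}; (3,3)→{3,9}; (4,7)→{2,7}; (5,10)→{6,10}; (6,1)→{1,4}; (7,9)→{7,9}; (8,5)→{4,5,6}. Safe: 8. Place at column 8.
Row 10: attacked by (1,2)→{2}; (2,6)→{6}; (3,3)→{3,10}; (4,7)→{1,7}; (5,10)→{5,10}; (6,1)→{1,5}; (7,9)→{6,9}; (8,5)→{3,5,7}; (9,8)→{7,8,9}. Safe: 4. Place at column 4.
Columns [2, 6, 3, 7, 10, 1, 9, 5, 8, 4], r−c [-1, -4, 0, -3, -5, 5, -2, 3, 1, 6], r+c [3, 8, 6, 11, 15, 7, 16, 13, 17, 14] are all distinct, so no two queens attack.

(1,2) (2,6) (3,3) (4,7) (5,10) (6,1) (7,9) (8,5) (9,8) (10,4)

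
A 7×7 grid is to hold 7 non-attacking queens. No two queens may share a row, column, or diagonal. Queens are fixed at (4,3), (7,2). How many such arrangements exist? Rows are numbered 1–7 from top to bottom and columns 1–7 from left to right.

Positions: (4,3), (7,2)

1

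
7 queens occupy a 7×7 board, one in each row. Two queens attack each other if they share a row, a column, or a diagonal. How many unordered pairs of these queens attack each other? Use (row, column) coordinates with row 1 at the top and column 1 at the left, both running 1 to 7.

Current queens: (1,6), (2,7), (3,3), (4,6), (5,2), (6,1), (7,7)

Same column: (1,6)–(4,6) (column 6); (2,7)–(7,7) (column 7).
Same diagonal: (1,6)–(2,7) (|1−2| = |6−7| = 1); (1,6)–(5,2) (|1−5| = |6−2| = 4); (1,6)–(6,1) (|1−6| = |6−1| = 5); (3,3)–(7,7) (|3−7| = |3−7| = 4); (5,2)–(6,1) (|5−6| = |2−1| = 1).
Total attacking pairs: 7.

7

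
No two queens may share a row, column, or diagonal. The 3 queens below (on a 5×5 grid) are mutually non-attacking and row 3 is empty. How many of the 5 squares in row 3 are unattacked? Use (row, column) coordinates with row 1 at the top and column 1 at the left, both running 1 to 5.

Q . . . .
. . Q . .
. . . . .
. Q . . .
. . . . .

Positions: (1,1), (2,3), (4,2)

(1,1) attacks row 3 at column 1 and diagonals 3.
(2,3) attacks row 3 at column 3 and diagonals 2, 4.
(4,2) attacks row 3 at column 2 and diagonals 1, 3.
Attacked columns: {1, 2, 3, 4}. Safe: {5}.

1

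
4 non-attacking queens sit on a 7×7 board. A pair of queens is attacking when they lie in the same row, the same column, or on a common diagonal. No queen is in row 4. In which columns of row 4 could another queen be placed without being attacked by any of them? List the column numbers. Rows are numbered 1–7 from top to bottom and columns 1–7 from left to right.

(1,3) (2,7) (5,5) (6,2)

columns 1

(1,3) attacks row 4 at column 3 and diagonals 6.
(2,7) attacks row 4 at column 7 and diagonals 5.
(5,5) attacks row 4 at column 5 and diagonals 4, 6.
(6,2) attacks row 4 at column 2 and diagonals 4.
Attacked columns: {2, 3, 4, 5, 6, 7}. Safe: {1}.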